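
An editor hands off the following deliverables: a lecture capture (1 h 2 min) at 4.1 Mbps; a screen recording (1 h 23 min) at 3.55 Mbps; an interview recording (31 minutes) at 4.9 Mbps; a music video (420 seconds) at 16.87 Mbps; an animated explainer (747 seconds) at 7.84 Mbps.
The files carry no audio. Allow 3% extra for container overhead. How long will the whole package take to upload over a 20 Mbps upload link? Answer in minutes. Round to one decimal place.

47.2 minutes

lecture capture: 4.100 Mbps × 3720 s × 1.03 = 15709.6 Mb
screen recording: 3.550 Mbps × 4980 s × 1.03 = 18209.4 Mb
interview recording: 4.900 Mbps × 1860 s × 1.03 = 9387.4 Mb
music video: 16.870 Mbps × 420 s × 1.03 = 7298.0 Mb
animated explainer: 7.840 Mbps × 747 s × 1.03 = 6032.2 Mb
Total: 56636.5 Mb = 7079.6 MB.
At 20 Mbps: 56636.5 / 20 = 2832 s ≈ 47.2 minutes.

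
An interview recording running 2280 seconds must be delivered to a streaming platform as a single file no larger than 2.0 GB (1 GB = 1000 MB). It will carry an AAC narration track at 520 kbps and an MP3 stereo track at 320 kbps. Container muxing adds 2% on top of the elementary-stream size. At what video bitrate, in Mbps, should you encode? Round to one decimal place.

Budget: 2.0 GB = 16000.0 Mb.
Stream payload after overhead: 16000.0 / 1.02 = 15686.3 Mb.
Total bitrate budget: 15686.3 Mb / 2280 s = 6.880 Mbps.
Audio total: 520 + 320 = 840 kbps = 0.840 Mbps.
Video: 6.880 − 0.840 = 6.040 Mbps.

6.0 Mbps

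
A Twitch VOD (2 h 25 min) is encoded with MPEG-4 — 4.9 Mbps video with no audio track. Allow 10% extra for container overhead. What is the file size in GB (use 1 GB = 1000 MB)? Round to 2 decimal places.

5.86 GB

2 h 25 min = 145 min = 8700 s
Total bitrate: 4.9 Mbps.
Stream data: 4.900 Mbps × 8700 s = 42630.0 Mb.
With 10% container overhead: ×1.10.
46,893 Mb ÷ 8 = 5,862 MB → 5.862 GB.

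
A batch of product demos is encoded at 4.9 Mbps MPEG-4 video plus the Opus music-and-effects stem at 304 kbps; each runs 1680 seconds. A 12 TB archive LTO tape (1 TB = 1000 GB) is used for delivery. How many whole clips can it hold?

Audio: 304 kbps = 0.304 Mbps.
Total bitrate: 5.204 Mbps.
Per item: 5.204 Mbps × 1680 s = 8,743 Mb = 1,093 MB.
Capacity: 12 TB = 96,000,000 Mb; 10980.56 items → 10980 complete.

10980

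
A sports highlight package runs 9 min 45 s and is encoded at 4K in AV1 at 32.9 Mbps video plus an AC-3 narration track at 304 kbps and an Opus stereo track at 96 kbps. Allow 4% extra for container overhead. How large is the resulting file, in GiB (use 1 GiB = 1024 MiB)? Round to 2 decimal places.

2.36 GiB

9 min 45 s = 585 s
Audio total: 304 + 96 = 400 kbps = 0.400 Mbps.
Total bitrate: 32.9 + 0.400 = 33.300 Mbps.
Stream data: 33.300 Mbps × 585 s = 19480.5 Mb.
With 4% container overhead: ×1.04.
20,260 Mb = 2,532,465,000 bytes ÷ 1,073,741,824 = 2.359 GiB.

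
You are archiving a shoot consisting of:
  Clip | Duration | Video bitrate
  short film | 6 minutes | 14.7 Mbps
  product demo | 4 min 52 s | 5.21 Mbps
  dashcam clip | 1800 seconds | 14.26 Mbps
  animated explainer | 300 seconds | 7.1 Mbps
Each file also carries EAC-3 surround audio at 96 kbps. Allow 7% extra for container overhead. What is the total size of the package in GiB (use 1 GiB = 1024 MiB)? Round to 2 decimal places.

4.34 GiB

Audio: 96 kbps = 0.096 Mbps.
short film: 14.796 Mbps × 360 s × 1.07 = 5699.4 Mb
product demo: 5.306 Mbps × 292 s × 1.07 = 1657.8 Mb
dashcam clip: 14.356 Mbps × 1800 s × 1.07 = 27649.7 Mb
animated explainer: 7.196 Mbps × 300 s × 1.07 = 2309.9 Mb
Total: 37316.8 Mb = 4664.6 MB.
= 4.344 GiB.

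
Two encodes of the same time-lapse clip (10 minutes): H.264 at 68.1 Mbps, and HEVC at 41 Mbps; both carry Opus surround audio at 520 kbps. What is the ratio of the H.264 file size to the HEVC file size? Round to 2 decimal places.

1.65

10 min = 600 s
Audio: 520 kbps = 0.520 Mbps.
H.264: 68.620 Mbps × 600 s = 41172.0 Mb = 4.793 GiB.
HEVC: 41.520 Mbps × 600 s = 24912.0 Mb = 2.900 GiB.
Ratio: 4.793 / 2.900 = 1.653.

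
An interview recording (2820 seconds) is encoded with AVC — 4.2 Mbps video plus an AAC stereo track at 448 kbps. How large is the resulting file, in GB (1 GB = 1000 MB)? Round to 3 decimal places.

1.638 GB

Audio: 448 kbps = 0.448 Mbps.
Total bitrate: 4.2 + 0.448 = 4.648 Mbps.
Stream data: 4.648 Mbps × 2820 s = 13107.4 Mb.
13,107 Mb ÷ 8 = 1,638 MB → 1.638 GB.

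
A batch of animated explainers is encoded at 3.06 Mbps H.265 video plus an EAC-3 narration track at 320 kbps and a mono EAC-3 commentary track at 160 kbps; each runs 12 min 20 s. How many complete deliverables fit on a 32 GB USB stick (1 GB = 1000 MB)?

12 min 20 s = 740 s
Audio total: 320 + 160 = 480 kbps = 0.480 Mbps.
Total bitrate: 3.540 Mbps.
Per item: 3.540 Mbps × 740 s = 2,620 Mb = 327.4 MB.
Capacity: 32 GB = 256,000 Mb; 97.72 items → 97 complete.

97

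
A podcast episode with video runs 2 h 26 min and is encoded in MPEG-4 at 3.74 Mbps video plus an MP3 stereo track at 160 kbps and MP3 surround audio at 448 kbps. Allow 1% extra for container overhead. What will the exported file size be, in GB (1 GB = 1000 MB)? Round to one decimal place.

4.8 GB

2 h 26 min = 146 min = 8760 s
Audio total: 160 + 448 = 608 kbps = 0.608 Mbps.
Total bitrate: 3.74 + 0.608 = 4.348 Mbps.
Stream data: 4.348 Mbps × 8760 s = 38088.5 Mb.
With 1% container overhead: ×1.01.
38,469 Mb ÷ 8 = 4,809 MB → 4.809 GB.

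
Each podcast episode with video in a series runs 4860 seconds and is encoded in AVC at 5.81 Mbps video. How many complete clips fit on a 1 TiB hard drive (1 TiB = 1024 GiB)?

Per item: 5.810 Mbps × 4860 s = 28,237 Mb = 3,530 MB.
Capacity: 1 TiB = 8,796,093 Mb; 311.51 items → 311 complete.

311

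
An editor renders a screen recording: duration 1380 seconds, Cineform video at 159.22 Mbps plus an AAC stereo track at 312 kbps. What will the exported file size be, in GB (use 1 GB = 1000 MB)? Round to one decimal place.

Audio: 312 kbps = 0.312 Mbps.
Total bitrate: 159.22 + 0.312 = 159.532 Mbps.
Stream data: 159.532 Mbps × 1380 s = 220154.2 Mb.
220,154 Mb ÷ 8 = 27,519 MB → 27.52 GB.

27.5 GB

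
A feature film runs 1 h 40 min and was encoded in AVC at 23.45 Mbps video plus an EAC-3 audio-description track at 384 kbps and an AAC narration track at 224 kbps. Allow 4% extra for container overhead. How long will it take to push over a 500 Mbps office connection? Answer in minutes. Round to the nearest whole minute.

1 h 40 min = 100 min = 6000 s
Audio total: 384 + 224 = 608 kbps = 0.608 Mbps.
Total bitrate: 24.058 Mbps.
File: 24.058 Mbps × 6000 s = 144348.0 Mb.
With 4% container overhead: ×1.04. → 150121.9 Mb.
At 500 Mbps: 150121.9 / 500 = 300.2 s ≈ 5 minutes.

5 minutes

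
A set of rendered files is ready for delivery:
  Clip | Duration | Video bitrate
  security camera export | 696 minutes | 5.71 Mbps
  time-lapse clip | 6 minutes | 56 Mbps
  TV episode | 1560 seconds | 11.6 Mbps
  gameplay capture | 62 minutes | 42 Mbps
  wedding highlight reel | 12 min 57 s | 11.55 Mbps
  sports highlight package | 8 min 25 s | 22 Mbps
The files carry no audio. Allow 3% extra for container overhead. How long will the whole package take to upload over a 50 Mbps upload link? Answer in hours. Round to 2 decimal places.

2.59 hours

security camera export: 5.710 Mbps × 41760 s × 1.03 = 245603.1 Mb
time-lapse clip: 56.000 Mbps × 360 s × 1.03 = 20764.8 Mb
TV episode: 11.600 Mbps × 1560 s × 1.03 = 18638.9 Mb
gameplay capture: 42.000 Mbps × 3720 s × 1.03 = 160927.2 Mb
wedding highlight reel: 11.550 Mbps × 777 s × 1.03 = 9243.6 Mb
sports highlight package: 22.000 Mbps × 505 s × 1.03 = 11443.3 Mb
Total: 466620.8 Mb = 58327.6 MB.
At 50 Mbps: 466620.8 / 50 = 9332 s ≈ 2.59 hours.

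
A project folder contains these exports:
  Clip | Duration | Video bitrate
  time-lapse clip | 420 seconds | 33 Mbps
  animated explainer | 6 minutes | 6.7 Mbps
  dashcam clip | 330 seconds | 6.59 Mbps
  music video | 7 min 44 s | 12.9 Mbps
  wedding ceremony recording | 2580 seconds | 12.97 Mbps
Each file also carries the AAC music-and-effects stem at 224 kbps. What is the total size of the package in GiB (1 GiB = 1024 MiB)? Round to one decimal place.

6.8 GiB

Audio: 224 kbps = 0.224 Mbps.
time-lapse clip: 33.224 Mbps × 420 s = 13954.1 Mb
animated explainer: 6.924 Mbps × 360 s = 2492.6 Mb
dashcam clip: 6.814 Mbps × 330 s = 2248.6 Mb
music video: 13.124 Mbps × 464 s = 6089.5 Mb
wedding ceremony recording: 13.194 Mbps × 2580 s = 34040.5 Mb
Total: 58825.4 Mb = 7353.2 MB.
= 6.848 GiB.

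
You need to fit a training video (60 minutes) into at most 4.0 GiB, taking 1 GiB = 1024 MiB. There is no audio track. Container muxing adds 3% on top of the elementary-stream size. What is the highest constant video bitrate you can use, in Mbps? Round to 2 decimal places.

Budget: 4.0 GiB = 34359.7 Mb.
Stream payload after overhead: 34359.7 / 1.03 = 33359.0 Mb.
60 min = 3600 s
Total bitrate budget: 33359.0 Mb / 3600 s = 9.266 Mbps.

9.27 Mbps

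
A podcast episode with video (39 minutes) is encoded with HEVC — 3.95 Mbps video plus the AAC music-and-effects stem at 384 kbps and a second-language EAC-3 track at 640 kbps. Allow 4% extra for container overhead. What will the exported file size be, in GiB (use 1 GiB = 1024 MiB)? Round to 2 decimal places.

39 min = 2340 s
Audio total: 384 + 640 = 1024 kbps = 1.024 Mbps.
Total bitrate: 3.95 + 1.024 = 4.974 Mbps.
Stream data: 4.974 Mbps × 2340 s = 11639.2 Mb.
With 4% container overhead: ×1.04.
12,105 Mb = 1,513,090,800 bytes ÷ 1,073,741,824 = 1.409 GiB.

1.41 GiB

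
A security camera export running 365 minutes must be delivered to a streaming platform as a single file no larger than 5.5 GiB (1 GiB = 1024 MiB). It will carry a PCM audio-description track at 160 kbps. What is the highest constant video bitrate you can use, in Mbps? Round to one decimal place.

2.0 Mbps

Budget: 5.5 GiB = 47244.6 Mb.
365 min = 21900 s
Total bitrate budget: 47244.6 Mb / 21900 s = 2.157 Mbps.
Audio: 160 kbps = 0.160 Mbps.
Video: 2.157 − 0.160 = 1.997 Mbps.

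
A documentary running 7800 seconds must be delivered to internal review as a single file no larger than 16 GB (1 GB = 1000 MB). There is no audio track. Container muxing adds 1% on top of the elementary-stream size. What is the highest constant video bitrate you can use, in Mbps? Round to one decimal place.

16.2 Mbps

Budget: 16 GB = 128000.0 Mb.
Stream payload after overhead: 128000.0 / 1.01 = 126732.7 Mb.
Total bitrate budget: 126732.7 Mb / 7800 s = 16.248 Mbps.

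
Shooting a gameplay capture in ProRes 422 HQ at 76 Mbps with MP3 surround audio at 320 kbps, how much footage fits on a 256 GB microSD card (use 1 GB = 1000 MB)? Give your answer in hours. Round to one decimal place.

Audio: 320 kbps = 0.320 Mbps.
Total bitrate: 76 + 0.320 = 76.320 Mbps.
Capacity: 256 GB = 2,048,000 Mb.
Recording time: 2,048,000 / 76.320 = 26,834 s ≈ 7.45 hours.

7.5 hours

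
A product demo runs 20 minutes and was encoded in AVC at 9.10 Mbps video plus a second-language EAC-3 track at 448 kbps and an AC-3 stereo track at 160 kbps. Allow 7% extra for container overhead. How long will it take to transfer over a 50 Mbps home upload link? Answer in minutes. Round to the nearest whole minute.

20 min = 1200 s
Audio total: 448 + 160 = 608 kbps = 0.608 Mbps.
Total bitrate: 9.708 Mbps.
File: 9.708 Mbps × 1200 s = 11649.6 Mb.
With 7% container overhead: ×1.07. → 12465.1 Mb.
At 50 Mbps: 12465.1 / 50 = 249.3 s ≈ 4.16 minutes.

4 minutes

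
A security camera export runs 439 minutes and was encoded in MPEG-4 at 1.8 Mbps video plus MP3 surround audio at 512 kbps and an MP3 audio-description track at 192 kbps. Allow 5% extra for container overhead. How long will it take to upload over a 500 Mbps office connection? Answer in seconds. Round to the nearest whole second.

439 min = 26340 s
Audio total: 512 + 192 = 704 kbps = 0.704 Mbps.
Total bitrate: 2.504 Mbps.
File: 2.504 Mbps × 26340 s = 65955.4 Mb.
With 5% container overhead: ×1.05. → 69253.1 Mb.
At 500 Mbps: 69253.1 / 500 = 138.5 s ≈ 139 seconds.

139 seconds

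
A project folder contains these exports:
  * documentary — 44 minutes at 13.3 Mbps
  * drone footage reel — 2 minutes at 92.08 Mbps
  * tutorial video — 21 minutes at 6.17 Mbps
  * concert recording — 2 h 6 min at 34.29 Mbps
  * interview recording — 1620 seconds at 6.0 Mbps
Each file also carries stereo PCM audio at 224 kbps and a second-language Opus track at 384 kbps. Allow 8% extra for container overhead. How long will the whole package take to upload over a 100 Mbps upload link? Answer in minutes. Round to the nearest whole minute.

60 minutes

Audio total: 224 + 384 = 608 kbps = 0.608 Mbps.
documentary: 13.908 Mbps × 2640 s × 1.08 = 39654.5 Mb
drone footage reel: 92.688 Mbps × 120 s × 1.08 = 12012.4 Mb
tutorial video: 6.778 Mbps × 1260 s × 1.08 = 9223.5 Mb
concert recording: 34.898 Mbps × 7560 s × 1.08 = 284935.2 Mb
interview recording: 6.608 Mbps × 1620 s × 1.08 = 11561.4 Mb
Total: 357386.9 Mb = 44673.4 MB.
At 100 Mbps: 357386.9 / 100 = 3574 s ≈ 59.6 minutes.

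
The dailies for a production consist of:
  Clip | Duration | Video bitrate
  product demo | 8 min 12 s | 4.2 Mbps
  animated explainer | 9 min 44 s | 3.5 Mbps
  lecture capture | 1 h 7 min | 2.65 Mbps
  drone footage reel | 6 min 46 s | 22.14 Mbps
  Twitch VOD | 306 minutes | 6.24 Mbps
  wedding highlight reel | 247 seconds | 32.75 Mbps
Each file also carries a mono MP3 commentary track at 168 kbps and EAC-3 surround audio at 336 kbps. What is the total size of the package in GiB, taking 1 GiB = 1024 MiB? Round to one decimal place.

Audio total: 168 + 336 = 504 kbps = 0.504 Mbps.
product demo: 4.704 Mbps × 492 s = 2314.4 Mb
animated explainer: 4.004 Mbps × 584 s = 2338.3 Mb
lecture capture: 3.154 Mbps × 4020 s = 12679.1 Mb
drone footage reel: 22.644 Mbps × 406 s = 9193.5 Mb
Twitch VOD: 6.744 Mbps × 18360 s = 123819.8 Mb
wedding highlight reel: 33.254 Mbps × 247 s = 8213.7 Mb
Total: 158558.8 Mb = 19819.9 MB.
= 18.46 GiB.

18.5 GiB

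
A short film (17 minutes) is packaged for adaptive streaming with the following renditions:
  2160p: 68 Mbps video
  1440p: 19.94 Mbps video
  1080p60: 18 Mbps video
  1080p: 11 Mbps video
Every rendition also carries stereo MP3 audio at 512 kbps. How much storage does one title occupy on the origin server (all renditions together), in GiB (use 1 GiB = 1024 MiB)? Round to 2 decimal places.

17 min = 1020 s
Audio: 512 kbps = 0.512 Mbps.
Sum of rendition bitrates: (68+0.512) + (19.94+0.512) + (18+0.512) + (11+0.512) = 118.988 Mbps.
× 1020 s = 121,368 Mb = 15,171 MB = 14.13 GiB.

14.13 GiB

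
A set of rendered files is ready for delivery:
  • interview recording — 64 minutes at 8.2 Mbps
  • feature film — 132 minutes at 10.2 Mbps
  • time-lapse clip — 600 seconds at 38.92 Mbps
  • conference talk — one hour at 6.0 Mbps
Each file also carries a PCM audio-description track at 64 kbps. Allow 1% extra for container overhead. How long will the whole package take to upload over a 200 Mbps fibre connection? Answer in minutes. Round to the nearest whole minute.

13 minutes

Audio: 64 kbps = 0.064 Mbps.
interview recording: 8.264 Mbps × 3840 s × 1.01 = 32051.1 Mb
feature film: 10.264 Mbps × 7920 s × 1.01 = 82103.8 Mb
time-lapse clip: 38.984 Mbps × 600 s × 1.01 = 23624.3 Mb
conference talk: 6.064 Mbps × 3600 s × 1.01 = 22048.7 Mb
Total: 159827.9 Mb = 19978.5 MB.
At 200 Mbps: 159827.9 / 200 = 799 s ≈ 13.3 minutes.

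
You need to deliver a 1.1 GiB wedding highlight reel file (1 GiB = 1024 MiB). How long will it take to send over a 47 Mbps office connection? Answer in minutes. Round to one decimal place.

3.4 minutes

File: 1.1 GiB = 9448.9 Mb.
At 47 Mbps: 9448.9 / 47 = 201.0 s ≈ 3.35 minutes.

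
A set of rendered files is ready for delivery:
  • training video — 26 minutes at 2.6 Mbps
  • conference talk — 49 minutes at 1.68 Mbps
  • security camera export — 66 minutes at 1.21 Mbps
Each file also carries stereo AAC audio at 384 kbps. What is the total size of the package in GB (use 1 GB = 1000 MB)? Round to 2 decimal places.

2.13 GB

Audio: 384 kbps = 0.384 Mbps.
training video: 2.984 Mbps × 1560 s = 4655.0 Mb
conference talk: 2.064 Mbps × 2940 s = 6068.2 Mb
security camera export: 1.594 Mbps × 3960 s = 6312.2 Mb
Total: 17035.4 Mb = 2129.4 MB.
= 2.129 GB.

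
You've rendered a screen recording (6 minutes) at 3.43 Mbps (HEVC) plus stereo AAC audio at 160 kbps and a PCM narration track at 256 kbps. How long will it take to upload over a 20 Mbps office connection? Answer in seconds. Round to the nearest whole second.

6 min = 360 s
Audio total: 160 + 256 = 416 kbps = 0.416 Mbps.
Total bitrate: 3.846 Mbps.
File: 3.846 Mbps × 360 s = 1384.6 Mb.
At 20 Mbps: 1384.6 / 20 = 69.2 s ≈ 69.2 seconds.

69 seconds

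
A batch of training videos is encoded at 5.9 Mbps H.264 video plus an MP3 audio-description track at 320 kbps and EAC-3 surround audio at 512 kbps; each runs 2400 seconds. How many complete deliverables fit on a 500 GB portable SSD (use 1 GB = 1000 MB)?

Audio total: 320 + 512 = 832 kbps = 0.832 Mbps.
Total bitrate: 6.732 Mbps.
Per item: 6.732 Mbps × 2400 s = 16,157 Mb = 2,020 MB.
Capacity: 500 GB = 4,000,000 Mb; 247.57 items → 247 complete.

247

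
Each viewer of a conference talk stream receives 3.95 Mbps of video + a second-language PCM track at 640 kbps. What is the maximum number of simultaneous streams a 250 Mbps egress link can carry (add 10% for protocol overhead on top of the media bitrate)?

Audio: 640 kbps = 0.640 Mbps.
Per-viewer media rate: 4.590 Mbps.
On the wire with 10% overhead: 5.049 Mbps.
250 Mbps = 250.0 Mbps; 250.0 / 5.049 = 49.51 → 49 viewers.

49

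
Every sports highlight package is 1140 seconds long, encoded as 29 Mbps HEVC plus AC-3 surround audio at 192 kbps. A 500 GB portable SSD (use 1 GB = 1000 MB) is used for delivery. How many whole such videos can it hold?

Audio: 192 kbps = 0.192 Mbps.
Total bitrate: 29.192 Mbps.
Per item: 29.192 Mbps × 1140 s = 33,279 Mb = 4,160 MB.
Capacity: 500 GB = 4,000,000 Mb; 120.20 items → 120 complete.

120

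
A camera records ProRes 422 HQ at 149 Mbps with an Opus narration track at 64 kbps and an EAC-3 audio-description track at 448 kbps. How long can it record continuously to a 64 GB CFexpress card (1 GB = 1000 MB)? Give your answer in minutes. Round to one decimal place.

57.1 minutes

Audio total: 64 + 448 = 512 kbps = 0.512 Mbps.
Total bitrate: 149 + 0.512 = 149.512 Mbps.
Capacity: 64 GB = 512,000 Mb.
Recording time: 512,000 / 149.512 = 3,424 s ≈ 57.1 minutes.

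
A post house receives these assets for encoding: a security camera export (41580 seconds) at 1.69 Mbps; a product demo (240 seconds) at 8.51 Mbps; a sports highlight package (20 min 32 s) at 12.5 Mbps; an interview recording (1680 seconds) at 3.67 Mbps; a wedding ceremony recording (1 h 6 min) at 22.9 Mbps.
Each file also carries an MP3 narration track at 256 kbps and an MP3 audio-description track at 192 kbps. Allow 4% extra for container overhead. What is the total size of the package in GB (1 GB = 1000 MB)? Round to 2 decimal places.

Audio total: 256 + 192 = 448 kbps = 0.448 Mbps.
security camera export: 2.138 Mbps × 41580 s × 1.04 = 92454.0 Mb
product demo: 8.958 Mbps × 240 s × 1.04 = 2235.9 Mb
sports highlight package: 12.948 Mbps × 1232 s × 1.04 = 16590.0 Mb
interview recording: 4.118 Mbps × 1680 s × 1.04 = 7195.0 Mb
wedding ceremony recording: 23.348 Mbps × 3960 s × 1.04 = 96156.4 Mb
Total: 214631.3 Mb = 26828.9 MB.
= 26.83 GB.

26.83 GB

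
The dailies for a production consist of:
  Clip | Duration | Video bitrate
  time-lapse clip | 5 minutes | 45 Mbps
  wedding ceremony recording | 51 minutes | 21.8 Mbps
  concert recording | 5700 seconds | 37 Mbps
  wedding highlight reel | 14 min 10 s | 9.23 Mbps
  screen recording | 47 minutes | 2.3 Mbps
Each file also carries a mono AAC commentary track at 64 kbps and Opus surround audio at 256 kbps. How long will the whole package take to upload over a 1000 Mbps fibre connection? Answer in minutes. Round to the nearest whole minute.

5 minutes

Audio total: 64 + 256 = 320 kbps = 0.320 Mbps.
time-lapse clip: 45.320 Mbps × 300 s = 13596.0 Mb
wedding ceremony recording: 22.120 Mbps × 3060 s = 67687.2 Mb
concert recording: 37.320 Mbps × 5700 s = 212724.0 Mb
wedding highlight reel: 9.550 Mbps × 850 s = 8117.5 Mb
screen recording: 2.620 Mbps × 2820 s = 7388.4 Mb
Total: 309513.1 Mb = 38689.1 MB.
At 1000 Mbps: 309513.1 / 1000 = 310 s ≈ 5.16 minutes.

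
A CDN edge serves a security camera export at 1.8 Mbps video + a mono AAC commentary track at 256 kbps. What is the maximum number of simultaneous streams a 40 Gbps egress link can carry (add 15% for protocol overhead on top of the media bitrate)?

16917

Audio: 256 kbps = 0.256 Mbps.
Per-viewer media rate: 2.056 Mbps.
On the wire with 15% overhead: 2.364 Mbps.
40 Gbps = 40,000 Mbps; 40,000 / 2.364 = 16917.61 → 16917 viewers.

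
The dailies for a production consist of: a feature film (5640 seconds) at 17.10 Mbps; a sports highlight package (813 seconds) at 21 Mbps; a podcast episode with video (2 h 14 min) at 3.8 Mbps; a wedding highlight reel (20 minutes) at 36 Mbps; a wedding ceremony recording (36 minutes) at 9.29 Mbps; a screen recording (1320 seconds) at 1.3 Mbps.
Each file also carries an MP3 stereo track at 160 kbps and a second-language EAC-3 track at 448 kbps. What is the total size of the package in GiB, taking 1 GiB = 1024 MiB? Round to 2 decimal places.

25.69 GiB

Audio total: 160 + 448 = 608 kbps = 0.608 Mbps.
feature film: 17.708 Mbps × 5640 s = 99873.1 Mb
sports highlight package: 21.608 Mbps × 813 s = 17567.3 Mb
podcast episode with video: 4.408 Mbps × 8040 s = 35440.3 Mb
wedding highlight reel: 36.608 Mbps × 1200 s = 43929.6 Mb
wedding ceremony recording: 9.898 Mbps × 2160 s = 21379.7 Mb
screen recording: 1.908 Mbps × 1320 s = 2518.6 Mb
Total: 220708.6 Mb = 27588.6 MB.
= 25.69 GiB.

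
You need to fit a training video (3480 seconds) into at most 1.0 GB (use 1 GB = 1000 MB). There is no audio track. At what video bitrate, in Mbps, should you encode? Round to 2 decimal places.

Budget: 1.0 GB = 8000.0 Mb.
Total bitrate budget: 8000.0 Mb / 3480 s = 2.299 Mbps.

2.30 Mbps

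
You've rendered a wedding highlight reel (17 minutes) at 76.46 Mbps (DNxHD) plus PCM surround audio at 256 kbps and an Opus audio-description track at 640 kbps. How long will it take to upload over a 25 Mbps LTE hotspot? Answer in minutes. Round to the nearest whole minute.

17 min = 1020 s
Audio total: 256 + 640 = 896 kbps = 0.896 Mbps.
Total bitrate: 77.356 Mbps.
File: 77.356 Mbps × 1020 s = 78903.1 Mb.
At 25 Mbps: 78903.1 / 25 = 3156.1 s ≈ 52.6 minutes.

53 minutes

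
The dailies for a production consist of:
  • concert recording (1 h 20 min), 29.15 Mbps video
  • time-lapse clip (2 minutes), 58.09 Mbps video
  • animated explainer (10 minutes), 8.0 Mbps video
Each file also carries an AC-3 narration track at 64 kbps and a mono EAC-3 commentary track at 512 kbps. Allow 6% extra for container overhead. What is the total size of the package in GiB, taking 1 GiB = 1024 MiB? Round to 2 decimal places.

Audio total: 64 + 512 = 576 kbps = 0.576 Mbps.
concert recording: 29.726 Mbps × 4800 s × 1.06 = 151245.9 Mb
time-lapse clip: 58.666 Mbps × 120 s × 1.06 = 7462.3 Mb
animated explainer: 8.576 Mbps × 600 s × 1.06 = 5454.3 Mb
Total: 164162.5 Mb = 20520.3 MB.
= 19.11 GiB.

19.11 GiB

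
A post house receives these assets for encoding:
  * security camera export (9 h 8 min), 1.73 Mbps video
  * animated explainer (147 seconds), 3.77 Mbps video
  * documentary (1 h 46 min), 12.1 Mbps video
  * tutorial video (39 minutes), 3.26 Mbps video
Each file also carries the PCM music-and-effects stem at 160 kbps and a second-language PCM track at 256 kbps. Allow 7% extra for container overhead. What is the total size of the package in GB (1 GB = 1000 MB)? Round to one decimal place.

Audio total: 160 + 256 = 416 kbps = 0.416 Mbps.
security camera export: 2.146 Mbps × 32880 s × 1.07 = 75499.7 Mb
animated explainer: 4.186 Mbps × 147 s × 1.07 = 658.4 Mb
documentary: 12.516 Mbps × 6360 s × 1.07 = 85173.9 Mb
tutorial video: 3.676 Mbps × 2340 s × 1.07 = 9204.0 Mb
Total: 170536.0 Mb = 21317.0 MB.
= 21.32 GB.

21.3 GB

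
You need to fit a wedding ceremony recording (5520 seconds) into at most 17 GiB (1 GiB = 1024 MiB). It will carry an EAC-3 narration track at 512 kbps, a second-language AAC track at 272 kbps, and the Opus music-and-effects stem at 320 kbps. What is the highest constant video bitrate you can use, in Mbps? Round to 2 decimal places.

Budget: 17 GiB = 146028.9 Mb.
Total bitrate budget: 146028.9 Mb / 5520 s = 26.455 Mbps.
Audio total: 512 + 272 + 320 = 1104 kbps = 1.104 Mbps.
Video: 26.455 − 1.104 = 25.351 Mbps.

25.35 Mbps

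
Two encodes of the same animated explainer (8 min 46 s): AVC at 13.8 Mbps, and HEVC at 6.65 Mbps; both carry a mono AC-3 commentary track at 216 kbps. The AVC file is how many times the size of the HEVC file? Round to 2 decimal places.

8 min 46 s = 526 s
Audio: 216 kbps = 0.216 Mbps.
AVC: 14.016 Mbps × 526 s = 7372.4 Mb = 0.922 GB.
HEVC: 6.866 Mbps × 526 s = 3611.5 Mb = 0.451 GB.
Ratio: 0.922 / 0.451 = 2.041.

2.04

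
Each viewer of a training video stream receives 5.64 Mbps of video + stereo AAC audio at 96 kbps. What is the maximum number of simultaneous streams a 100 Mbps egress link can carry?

Audio: 96 kbps = 0.096 Mbps.
Per-viewer media rate: 5.736 Mbps.
100 Mbps = 100.0 Mbps; 100.0 / 5.736 = 17.43 → 17 viewers.

17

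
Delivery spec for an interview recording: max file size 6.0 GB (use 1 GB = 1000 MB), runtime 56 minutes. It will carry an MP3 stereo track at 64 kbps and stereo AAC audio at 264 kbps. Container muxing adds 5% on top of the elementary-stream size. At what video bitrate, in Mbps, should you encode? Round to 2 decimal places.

Budget: 6.0 GB = 48000.0 Mb.
Stream payload after overhead: 48000.0 / 1.05 = 45714.3 Mb.
56 min = 3360 s
Total bitrate budget: 45714.3 Mb / 3360 s = 13.605 Mbps.
Audio total: 64 + 264 = 328 kbps = 0.328 Mbps.
Video: 13.605 − 0.328 = 13.277 Mbps.

13.28 Mbps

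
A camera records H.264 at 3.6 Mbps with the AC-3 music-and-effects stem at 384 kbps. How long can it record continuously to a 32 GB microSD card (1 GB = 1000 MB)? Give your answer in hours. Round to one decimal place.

17.8 hours

Audio: 384 kbps = 0.384 Mbps.
Total bitrate: 3.6 + 0.384 = 3.984 Mbps.
Capacity: 32 GB = 256,000 Mb.
Recording time: 256,000 / 3.984 = 64,257 s ≈ 17.8 hours.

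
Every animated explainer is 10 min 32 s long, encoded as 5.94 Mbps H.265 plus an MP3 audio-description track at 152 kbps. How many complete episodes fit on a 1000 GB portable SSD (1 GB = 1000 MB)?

2077

10 min 32 s = 632 s
Audio: 152 kbps = 0.152 Mbps.
Total bitrate: 6.092 Mbps.
Per item: 6.092 Mbps × 632 s = 3,850 Mb = 481.3 MB.
Capacity: 1000 GB = 8,000,000 Mb; 2077.84 items → 2077 complete.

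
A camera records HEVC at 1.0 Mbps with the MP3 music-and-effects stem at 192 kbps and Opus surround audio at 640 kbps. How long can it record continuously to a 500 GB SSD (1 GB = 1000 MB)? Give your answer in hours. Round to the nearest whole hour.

Audio total: 192 + 640 = 832 kbps = 0.832 Mbps.
Total bitrate: 1.0 + 0.832 = 1.832 Mbps.
Capacity: 500 GB = 4,000,000 Mb.
Recording time: 4,000,000 / 1.832 = 2,183,406 s ≈ 607 hours.

607 hours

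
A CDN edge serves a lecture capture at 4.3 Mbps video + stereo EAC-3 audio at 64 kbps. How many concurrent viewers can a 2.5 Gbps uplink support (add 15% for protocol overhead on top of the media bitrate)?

Audio: 64 kbps = 0.064 Mbps.
Per-viewer media rate: 4.364 Mbps.
On the wire with 15% overhead: 5.019 Mbps.
2.5 Gbps = 2,500 Mbps; 2,500 / 5.019 = 498.15 → 498 viewers.

498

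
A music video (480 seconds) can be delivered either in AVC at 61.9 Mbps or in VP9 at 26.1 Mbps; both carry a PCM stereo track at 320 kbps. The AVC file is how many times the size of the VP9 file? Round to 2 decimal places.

2.36

Audio: 320 kbps = 0.320 Mbps.
AVC: 62.220 Mbps × 480 s = 29865.6 Mb = 3.733 GB.
VP9: 26.420 Mbps × 480 s = 12681.6 Mb = 1.585 GB.
Ratio: 3.733 / 1.585 = 2.355.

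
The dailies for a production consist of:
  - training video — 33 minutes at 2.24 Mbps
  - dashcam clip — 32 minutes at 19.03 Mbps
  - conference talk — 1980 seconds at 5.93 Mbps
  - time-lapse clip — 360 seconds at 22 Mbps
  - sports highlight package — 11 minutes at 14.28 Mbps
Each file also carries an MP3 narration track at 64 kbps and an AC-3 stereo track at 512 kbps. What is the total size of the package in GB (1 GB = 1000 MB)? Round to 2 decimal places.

Audio total: 64 + 512 = 576 kbps = 0.576 Mbps.
training video: 2.816 Mbps × 1980 s = 5575.7 Mb
dashcam clip: 19.606 Mbps × 1920 s = 37643.5 Mb
conference talk: 6.506 Mbps × 1980 s = 12881.9 Mb
time-lapse clip: 22.576 Mbps × 360 s = 8127.4 Mb
sports highlight package: 14.856 Mbps × 660 s = 9805.0 Mb
Total: 74033.4 Mb = 9254.2 MB.
= 9.254 GB.

9.25 GB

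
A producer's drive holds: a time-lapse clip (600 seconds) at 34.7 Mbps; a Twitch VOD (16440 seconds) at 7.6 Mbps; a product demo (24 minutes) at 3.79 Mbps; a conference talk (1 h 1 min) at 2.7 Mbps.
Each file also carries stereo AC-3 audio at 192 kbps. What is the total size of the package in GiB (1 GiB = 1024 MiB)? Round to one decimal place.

Audio: 192 kbps = 0.192 Mbps.
time-lapse clip: 34.892 Mbps × 600 s = 20935.2 Mb
Twitch VOD: 7.792 Mbps × 16440 s = 128100.5 Mb
product demo: 3.982 Mbps × 1440 s = 5734.1 Mb
conference talk: 2.892 Mbps × 3660 s = 10584.7 Mb
Total: 165354.5 Mb = 20669.3 MB.
= 19.25 GiB.

19.2 GiB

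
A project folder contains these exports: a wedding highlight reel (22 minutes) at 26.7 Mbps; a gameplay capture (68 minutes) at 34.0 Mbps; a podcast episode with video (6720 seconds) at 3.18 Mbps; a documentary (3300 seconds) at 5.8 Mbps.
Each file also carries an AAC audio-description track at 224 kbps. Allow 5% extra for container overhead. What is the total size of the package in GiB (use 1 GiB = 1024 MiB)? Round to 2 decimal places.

26.64 GiB

Audio: 224 kbps = 0.224 Mbps.
wedding highlight reel: 26.924 Mbps × 1320 s × 1.05 = 37316.7 Mb
gameplay capture: 34.224 Mbps × 4080 s × 1.05 = 146615.6 Mb
podcast episode with video: 3.404 Mbps × 6720 s × 1.05 = 24018.6 Mb
documentary: 6.024 Mbps × 3300 s × 1.05 = 20873.2 Mb
Total: 228824.1 Mb = 28603.0 MB.
= 26.64 GiB.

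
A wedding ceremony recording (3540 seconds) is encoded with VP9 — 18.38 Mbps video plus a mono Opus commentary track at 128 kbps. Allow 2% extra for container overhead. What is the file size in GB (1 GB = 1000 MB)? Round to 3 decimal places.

Audio: 128 kbps = 0.128 Mbps.
Total bitrate: 18.38 + 0.128 = 18.508 Mbps.
Stream data: 18.508 Mbps × 3540 s = 65518.3 Mb.
With 2% container overhead: ×1.02.
66,829 Mb ÷ 8 = 8,354 MB → 8.354 GB.

8.354 GB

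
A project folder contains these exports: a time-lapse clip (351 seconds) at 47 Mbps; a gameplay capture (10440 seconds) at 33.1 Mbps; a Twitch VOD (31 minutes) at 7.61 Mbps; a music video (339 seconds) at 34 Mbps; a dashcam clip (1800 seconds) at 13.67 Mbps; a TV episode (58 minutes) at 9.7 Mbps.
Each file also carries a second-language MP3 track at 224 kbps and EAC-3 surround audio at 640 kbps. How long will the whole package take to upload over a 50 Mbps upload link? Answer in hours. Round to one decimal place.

2.6 hours

Audio total: 224 + 640 = 864 kbps = 0.864 Mbps.
time-lapse clip: 47.864 Mbps × 351 s = 16800.3 Mb
gameplay capture: 33.964 Mbps × 10440 s = 354584.2 Mb
Twitch VOD: 8.474 Mbps × 1860 s = 15761.6 Mb
music video: 34.864 Mbps × 339 s = 11818.9 Mb
dashcam clip: 14.534 Mbps × 1800 s = 26161.2 Mb
TV episode: 10.564 Mbps × 3480 s = 36762.7 Mb
Total: 461888.9 Mb = 57736.1 MB.
At 50 Mbps: 461888.9 / 50 = 9238 s ≈ 2.57 hours.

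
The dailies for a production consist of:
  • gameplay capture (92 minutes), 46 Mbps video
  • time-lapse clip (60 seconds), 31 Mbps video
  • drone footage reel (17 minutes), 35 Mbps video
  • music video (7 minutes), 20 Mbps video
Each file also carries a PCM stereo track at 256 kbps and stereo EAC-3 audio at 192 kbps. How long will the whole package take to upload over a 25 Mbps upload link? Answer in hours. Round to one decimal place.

Audio total: 256 + 192 = 448 kbps = 0.448 Mbps.
gameplay capture: 46.448 Mbps × 5520 s = 256393.0 Mb
time-lapse clip: 31.448 Mbps × 60 s = 1886.9 Mb
drone footage reel: 35.448 Mbps × 1020 s = 36157.0 Mb
music video: 20.448 Mbps × 420 s = 8588.2 Mb
Total: 303025.0 Mb = 37878.1 MB.
At 25 Mbps: 303025.0 / 25 = 12121 s ≈ 3.37 hours.

3.4 hours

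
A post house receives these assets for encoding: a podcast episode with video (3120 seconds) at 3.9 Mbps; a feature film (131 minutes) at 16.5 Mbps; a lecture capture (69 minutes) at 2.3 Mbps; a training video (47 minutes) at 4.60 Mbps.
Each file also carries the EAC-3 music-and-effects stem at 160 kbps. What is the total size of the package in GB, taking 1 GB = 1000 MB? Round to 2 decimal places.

Audio: 160 kbps = 0.160 Mbps.
podcast episode with video: 4.060 Mbps × 3120 s = 12667.2 Mb
feature film: 16.660 Mbps × 7860 s = 130947.6 Mb
lecture capture: 2.460 Mbps × 4140 s = 10184.4 Mb
training video: 4.760 Mbps × 2820 s = 13423.2 Mb
Total: 167222.4 Mb = 20902.8 MB.
= 20.90 GB.

20.90 GB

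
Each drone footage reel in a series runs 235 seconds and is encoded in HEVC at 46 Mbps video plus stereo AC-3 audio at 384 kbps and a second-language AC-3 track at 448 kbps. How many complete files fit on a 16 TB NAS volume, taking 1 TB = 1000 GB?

11630

Audio total: 384 + 448 = 832 kbps = 0.832 Mbps.
Total bitrate: 46.832 Mbps.
Per item: 46.832 Mbps × 235 s = 11,006 Mb = 1,376 MB.
Capacity: 16 TB = 128,000,000 Mb; 11630.53 items → 11630 complete.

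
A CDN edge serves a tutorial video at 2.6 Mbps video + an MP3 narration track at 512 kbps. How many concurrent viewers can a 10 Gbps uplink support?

3213

Audio: 512 kbps = 0.512 Mbps.
Per-viewer media rate: 3.112 Mbps.
10 Gbps = 10,000 Mbps; 10,000 / 3.112 = 3213.37 → 3213 viewers.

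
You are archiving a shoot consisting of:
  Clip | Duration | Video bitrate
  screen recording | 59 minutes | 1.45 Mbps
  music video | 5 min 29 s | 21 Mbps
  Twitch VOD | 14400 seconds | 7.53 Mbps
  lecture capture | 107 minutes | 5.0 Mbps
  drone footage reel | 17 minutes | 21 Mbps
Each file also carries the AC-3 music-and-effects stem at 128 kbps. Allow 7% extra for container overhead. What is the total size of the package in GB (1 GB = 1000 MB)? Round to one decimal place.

23.7 GB

Audio: 128 kbps = 0.128 Mbps.
screen recording: 1.578 Mbps × 3540 s × 1.07 = 5977.1 Mb
music video: 21.128 Mbps × 329 s × 1.07 = 7437.7 Mb
Twitch VOD: 7.658 Mbps × 14400 s × 1.07 = 117994.5 Mb
lecture capture: 5.128 Mbps × 6420 s × 1.07 = 35226.3 Mb
drone footage reel: 21.128 Mbps × 1020 s × 1.07 = 23059.1 Mb
Total: 189694.7 Mb = 23711.8 MB.
= 23.71 GB.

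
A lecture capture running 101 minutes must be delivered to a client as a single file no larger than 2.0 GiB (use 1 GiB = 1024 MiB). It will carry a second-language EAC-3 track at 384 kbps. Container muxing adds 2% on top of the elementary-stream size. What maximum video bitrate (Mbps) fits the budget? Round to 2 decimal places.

Budget: 2.0 GiB = 17179.9 Mb.
Stream payload after overhead: 17179.9 / 1.02 = 16843.0 Mb.
101 min = 6060 s
Total bitrate budget: 16843.0 Mb / 6060 s = 2.779 Mbps.
Audio: 384 kbps = 0.384 Mbps.
Video: 2.779 − 0.384 = 2.395 Mbps.

2.40 Mbps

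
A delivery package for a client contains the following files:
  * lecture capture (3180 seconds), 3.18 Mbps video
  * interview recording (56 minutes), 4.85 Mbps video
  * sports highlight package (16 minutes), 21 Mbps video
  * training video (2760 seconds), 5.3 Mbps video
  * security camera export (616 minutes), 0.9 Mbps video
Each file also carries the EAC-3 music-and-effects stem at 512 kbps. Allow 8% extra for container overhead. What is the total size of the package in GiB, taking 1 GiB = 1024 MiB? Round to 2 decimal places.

14.92 GiB

Audio: 512 kbps = 0.512 Mbps.
lecture capture: 3.692 Mbps × 3180 s × 1.08 = 12679.8 Mb
interview recording: 5.362 Mbps × 3360 s × 1.08 = 19457.6 Mb
sports highlight package: 21.512 Mbps × 960 s × 1.08 = 22303.6 Mb
training video: 5.812 Mbps × 2760 s × 1.08 = 17324.4 Mb
security camera export: 1.412 Mbps × 36960 s × 1.08 = 56362.5 Mb
Total: 128128.0 Mb = 16016.0 MB.
= 14.92 GiB.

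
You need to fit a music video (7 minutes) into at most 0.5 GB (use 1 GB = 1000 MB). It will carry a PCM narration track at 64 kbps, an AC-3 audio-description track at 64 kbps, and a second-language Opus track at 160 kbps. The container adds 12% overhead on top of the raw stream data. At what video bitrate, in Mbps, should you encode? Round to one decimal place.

Budget: 0.5 GB = 4000.0 Mb.
Stream payload after overhead: 4000.0 / 1.12 = 3571.4 Mb.
7 min = 420 s
Total bitrate budget: 3571.4 Mb / 420 s = 8.503 Mbps.
Audio total: 64 + 64 + 160 = 288 kbps = 0.288 Mbps.
Video: 8.503 − 0.288 = 8.215 Mbps.

8.2 Mbps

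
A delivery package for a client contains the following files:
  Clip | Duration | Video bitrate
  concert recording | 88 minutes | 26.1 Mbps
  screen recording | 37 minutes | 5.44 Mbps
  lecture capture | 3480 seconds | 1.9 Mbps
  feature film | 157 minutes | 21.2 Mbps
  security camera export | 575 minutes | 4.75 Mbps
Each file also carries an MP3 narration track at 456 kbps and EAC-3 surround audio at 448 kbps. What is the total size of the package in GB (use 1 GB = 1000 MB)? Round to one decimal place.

Audio total: 456 + 448 = 904 kbps = 0.904 Mbps.
concert recording: 27.004 Mbps × 5280 s = 142581.1 Mb
screen recording: 6.344 Mbps × 2220 s = 14083.7 Mb
lecture capture: 2.804 Mbps × 3480 s = 9757.9 Mb
feature film: 22.104 Mbps × 9420 s = 208219.7 Mb
security camera export: 5.654 Mbps × 34500 s = 195063.0 Mb
Total: 569705.4 Mb = 71213.2 MB.
= 71.21 GB.

71.2 GB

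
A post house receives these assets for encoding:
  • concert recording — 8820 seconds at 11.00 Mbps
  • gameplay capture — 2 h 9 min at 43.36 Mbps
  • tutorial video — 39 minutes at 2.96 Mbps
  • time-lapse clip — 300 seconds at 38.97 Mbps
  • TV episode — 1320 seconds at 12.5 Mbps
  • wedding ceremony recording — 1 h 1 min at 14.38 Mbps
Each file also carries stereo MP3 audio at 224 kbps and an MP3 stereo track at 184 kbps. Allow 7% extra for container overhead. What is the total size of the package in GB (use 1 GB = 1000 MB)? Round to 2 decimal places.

70.92 GB

Audio total: 224 + 184 = 408 kbps = 0.408 Mbps.
concert recording: 11.408 Mbps × 8820 s × 1.07 = 107661.9 Mb
gameplay capture: 43.768 Mbps × 7740 s × 1.07 = 362477.8 Mb
tutorial video: 3.368 Mbps × 2340 s × 1.07 = 8432.8 Mb
time-lapse clip: 39.378 Mbps × 300 s × 1.07 = 12640.3 Mb
TV episode: 12.908 Mbps × 1320 s × 1.07 = 18231.3 Mb
wedding ceremony recording: 14.788 Mbps × 3660 s × 1.07 = 57912.8 Mb
Total: 567356.8 Mb = 70919.6 MB.
= 70.92 GB.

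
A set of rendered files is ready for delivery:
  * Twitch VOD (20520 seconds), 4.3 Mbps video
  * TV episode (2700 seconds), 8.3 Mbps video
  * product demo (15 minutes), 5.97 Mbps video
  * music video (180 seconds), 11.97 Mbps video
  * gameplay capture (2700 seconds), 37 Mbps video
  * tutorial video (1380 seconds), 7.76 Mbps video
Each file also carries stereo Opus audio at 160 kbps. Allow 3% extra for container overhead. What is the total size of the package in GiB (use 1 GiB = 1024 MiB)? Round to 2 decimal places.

Audio: 160 kbps = 0.160 Mbps.
Twitch VOD: 4.460 Mbps × 20520 s × 1.03 = 94264.8 Mb
TV episode: 8.460 Mbps × 2700 s × 1.03 = 23527.3 Mb
product demo: 6.130 Mbps × 900 s × 1.03 = 5682.5 Mb
music video: 12.130 Mbps × 180 s × 1.03 = 2248.9 Mb
gameplay capture: 37.160 Mbps × 2700 s × 1.03 = 103342.0 Mb
tutorial video: 7.920 Mbps × 1380 s × 1.03 = 11257.5 Mb
Total: 240322.9 Mb = 30040.4 MB.
= 27.98 GiB.

27.98 GiB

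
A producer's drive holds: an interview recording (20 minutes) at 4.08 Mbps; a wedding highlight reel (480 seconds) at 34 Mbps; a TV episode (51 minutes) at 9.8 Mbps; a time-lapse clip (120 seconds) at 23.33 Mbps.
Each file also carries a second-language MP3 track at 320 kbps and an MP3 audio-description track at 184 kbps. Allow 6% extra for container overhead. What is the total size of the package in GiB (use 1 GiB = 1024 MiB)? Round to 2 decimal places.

Audio total: 320 + 184 = 504 kbps = 0.504 Mbps.
interview recording: 4.584 Mbps × 1200 s × 1.06 = 5830.8 Mb
wedding highlight reel: 34.504 Mbps × 480 s × 1.06 = 17555.6 Mb
TV episode: 10.304 Mbps × 3060 s × 1.06 = 33422.1 Mb
time-lapse clip: 23.834 Mbps × 120 s × 1.06 = 3031.7 Mb
Total: 59840.2 Mb = 7480.0 MB.
= 6.966 GiB.

6.97 GiB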